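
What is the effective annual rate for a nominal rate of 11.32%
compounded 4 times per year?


Formula: EAR = (1 + r/m)^m - 1
Period rate: r/m = 0.1132 / 4 = 0.0283
Compounding: (1 + 0.0283)^4 = 1.118097
EAR = 1.118097 - 1 = 0.118097

0.118097


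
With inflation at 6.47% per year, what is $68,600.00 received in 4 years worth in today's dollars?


Formula: Real value = nominal / (1 + inflation)^years
Price level: (1 + 0.0647)^4 = 1.285017
Real value = $68,600.00 / 1.285017 = $53,384.49

$53,384.49


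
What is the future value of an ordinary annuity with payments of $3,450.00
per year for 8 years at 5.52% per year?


Formula: FV = PMT * ((1+r)^n - 1) / r
Growth factor: (1 + 0.0552)^8 = 1.537016
Numerator: 1.537016 - 1 = 0.537016
FV = $3,450.00 * 0.537016 / 0.0552 = $33,563.47

$33,563.47


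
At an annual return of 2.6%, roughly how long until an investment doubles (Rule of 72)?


Formula: Years ≈ 72 / r
Substituting: Years ≈ 72 / 2.6
Years ≈ 27.7

27.7 years


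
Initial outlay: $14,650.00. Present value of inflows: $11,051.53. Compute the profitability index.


Formula: PI = PV(cash flows) / initial investment
Substituting: PI = $11,051.53 / $14,650.00
PI = 0.7544

0.7544


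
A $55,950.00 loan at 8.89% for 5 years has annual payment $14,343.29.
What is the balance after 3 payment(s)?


Formula: Balance = PV*(1+r)^k - PMT*((1+r)^k - 1)/r
Growth: (1 + 0.0889)^3 = 1.291112
Accumulated factor: ((1+r)^k - 1)/r = 3.274603
Balance = $55,950.00 * 1.291112 - $14,343.29 * 3.274603
Balance = $25,269.15

$25,269.15


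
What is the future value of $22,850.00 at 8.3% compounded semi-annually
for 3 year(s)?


Formula: FV = P * (1 + r/m)^(m*t)
Period rate: r/m = 0.083 / 2 = 0.0415
Total periods: m*t = 2 * 3 = 6
Growth factor: (1 + 0.0415)^6 = 1.276308
FV = $22,850.00 * 1.276308 = $29,163.65

$29,163.65


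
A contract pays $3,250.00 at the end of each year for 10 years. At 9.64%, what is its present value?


Formula: PV = PMT * (1 - (1+r)^(-n)) / r
Discount factor: (1 + 0.0964)^(-10) = 0.398391
Bracket: 1 - 0.398391 = 0.601609
PV = $3,250.00 * 0.601609 / 0.0964 = $20,282.45

$20,282.45


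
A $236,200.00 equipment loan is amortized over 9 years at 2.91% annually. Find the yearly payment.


Formula: PMT = PV * r / (1 - (1+r)^(-n))
Denominator: 1 - (1 + 0.0291)^(-9) = 0.22753
Numerator: $236,200.00 * 0.0291 = 6873.42
PMT = 6873.42 / 0.22753 = $30,208.89

$30,208.89


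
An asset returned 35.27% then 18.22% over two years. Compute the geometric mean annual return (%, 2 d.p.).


Formula: Geometric mean = ((1+r1)*(1+r2))^(1/2) - 1
Product: (1 + 0.3527) * (1 + 0.1822) = 1.3527 * 1.1822 = 1.599162
Square root: 1.599162^0.5 = 1.26458
Geometric mean = 1.26458 - 1 = 0.26458
As percentage: 26.46%

26.46%


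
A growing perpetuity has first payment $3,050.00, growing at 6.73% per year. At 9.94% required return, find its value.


Formula: PV = C / (r - g)
Spread: r - g = 0.0994 - 0.0673 = 0.0321
Substituting: PV = $3,050.00 / 0.0321
PV = $95,015.58

$95,015.58


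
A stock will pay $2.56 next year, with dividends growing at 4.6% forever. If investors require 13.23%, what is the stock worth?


Formula: P = D1 / (r - g)
Spread: r - g = 0.1323 - 0.046 = 0.0863
Substituting: P = $2.56 / 0.0863
P = $29.66

$29.66


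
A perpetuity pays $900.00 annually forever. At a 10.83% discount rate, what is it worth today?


Formula: PV = C / r
Substituting: PV = $900.00 / 0.1083
PV = $8,310.25

$8,310.25


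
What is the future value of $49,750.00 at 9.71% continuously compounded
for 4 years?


Formula: FV = P * e^(r*t)
Exponent: r*t = 0.0971 * 4 = 0.3884
e^(0.3884) = 1.47462
FV = $49,750.00 * 1.47462 = $73,362.32

$73,362.32


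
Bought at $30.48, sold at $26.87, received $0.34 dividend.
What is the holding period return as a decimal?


Formula: HPR = (P1 - P0 + D) / P0
Gain: $26.87 - $30.48 + $0.34 = -$3.27
HPR = -$3.27 / $30.48 = -0.1073

-0.1073


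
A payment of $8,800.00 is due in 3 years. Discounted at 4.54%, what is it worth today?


Formula: PV = FV / (1 + r)^n
Substituting: PV = $8,800.00 / (1 + 0.0454)^3
Discount factor: (1.0454)^3 = 1.142477
PV = $8,800.00 / 1.142477 = $7,702.56

$7,702.56


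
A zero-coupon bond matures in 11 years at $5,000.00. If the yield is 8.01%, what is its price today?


Formula: Price = FV / (1 + r)^n
Substituting: Price = $5,000.00 / (1 + 0.0801)^11
Discount factor: (1.0801)^11 = 2.334015
Price = $5,000.00 / 2.334015 = $2,142.23

$2,142.23


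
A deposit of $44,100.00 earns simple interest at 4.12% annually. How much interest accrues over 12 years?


Formula: I = P * r * t
Substituting: I = $44,100.00 * 0.0412 * 12
Step: I = $44,100.00 * 0.4944
I = $21,803.04

$21,803.04


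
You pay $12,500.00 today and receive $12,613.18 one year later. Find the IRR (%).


Formula: IRR = C1/C0 - 1
Substituting: IRR = $12,613.18 / $12,500.00 - 1
Ratio: 1.009054 - 1 = 0.009054
IRR = 0.9054%

0.9054%


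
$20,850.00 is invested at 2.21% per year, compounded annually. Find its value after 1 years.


Formula: FV = P * (1 + r)^n
Substituting: FV = $20,850.00 * (1 + 0.0221)^1
Growth factor: (1.0221)^1 = 1.0221
FV = $20,850.00 * 1.0221 = $21,310.79

$21,310.79


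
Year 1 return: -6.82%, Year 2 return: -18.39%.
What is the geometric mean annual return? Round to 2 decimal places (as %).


Formula: Geometric mean = ((1+r1)*(1+r2))^(1/2) - 1
Product: (1 + -0.0682) * (1 + -0.1839) = 0.9318 * 0.8161 = 0.760442
Square root: 0.760442^0.5 = 0.872033
Geometric mean = 0.872033 - 1 = -0.127967
As percentage: -12.80%

-12.80%


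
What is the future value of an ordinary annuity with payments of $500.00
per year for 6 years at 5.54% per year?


Formula: FV = PMT * ((1+r)^n - 1) / r
Growth factor: (1 + 0.0554)^6 = 1.381982
Numerator: 1.381982 - 1 = 0.381982
FV = $500.00 * 0.381982 / 0.0554 = $3,447.50

$3,447.50


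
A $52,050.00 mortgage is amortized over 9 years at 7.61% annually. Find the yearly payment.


Formula: PMT = PV * r / (1 - (1+r)^(-n))
Denominator: 1 - (1 + 0.0761)^(-9) = 0.483195
Numerator: $52,050.00 * 0.0761 = 3961.005
PMT = 3961.005 / 0.483195 = $8,197.52

$8,197.52


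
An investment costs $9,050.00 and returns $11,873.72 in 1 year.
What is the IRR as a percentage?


Formula: IRR = C1/C0 - 1
Substituting: IRR = $11,873.72 / $9,050.00 - 1
Ratio: 1.312013 - 1 = 0.312013
IRR = 31.2013%

31.2013%


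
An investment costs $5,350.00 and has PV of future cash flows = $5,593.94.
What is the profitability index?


Formula: PI = PV(cash flows) / initial investment
Substituting: PI = $5,593.94 / $5,350.00
PI = 1.0456

1.0456


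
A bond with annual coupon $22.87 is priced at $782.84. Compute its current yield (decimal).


Formula: Current yield = annual coupon / price
Substituting: CY = $22.87 / $782.84
CY = 0.029214

0.029214


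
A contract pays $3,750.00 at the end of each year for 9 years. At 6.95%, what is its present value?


Formula: PV = PMT * (1 - (1+r)^(-n)) / r
Discount factor: (1 + 0.0695)^(-9) = 0.546227
Bracket: 1 - 0.546227 = 0.453773
PV = $3,750.00 * 0.453773 / 0.0695 = $24,484.17

$24,484.17


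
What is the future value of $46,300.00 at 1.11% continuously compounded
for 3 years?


Formula: FV = P * e^(r*t)
Exponent: r*t = 0.0111 * 3 = 0.0333
e^(0.0333) = 1.033861
FV = $46,300.00 * 1.033861 = $47,867.75

$47,867.75


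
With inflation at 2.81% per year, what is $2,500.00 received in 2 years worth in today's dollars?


Formula: Real value = nominal / (1 + inflation)^years
Price level: (1 + 0.0281)^2 = 1.05699
Real value = $2,500.00 / 1.05699 = $2,365.21

$2,365.21


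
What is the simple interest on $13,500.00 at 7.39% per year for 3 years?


Formula: I = P * r * t
Substituting: I = $13,500.00 * 0.0739 * 3
Step: I = $13,500.00 * 0.2217
I = $2,992.95

$2,992.95


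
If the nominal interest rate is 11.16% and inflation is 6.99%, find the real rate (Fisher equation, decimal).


Formula: (1 + r_real) = (1 + r_nom) / (1 + inflation)
Substituting: (1 + r_real) = 1.1116 / 1.0699
(1 + r_real) = 1.038976
r_real = 1.038976 - 1 = 0.038976

0.038976


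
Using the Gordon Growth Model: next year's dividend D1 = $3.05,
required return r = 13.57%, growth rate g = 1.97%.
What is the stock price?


Formula: P = D1 / (r - g)
Spread: r - g = 0.1357 - 0.0197 = 0.116
Substituting: P = $3.05 / 0.116
P = $26.29

$26.29


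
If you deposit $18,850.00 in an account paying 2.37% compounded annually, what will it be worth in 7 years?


Formula: FV = P * (1 + r)^n
Substituting: FV = $18,850.00 * (1 + 0.0237)^7
Growth factor: (1.0237)^7 = 1.178173
FV = $18,850.00 * 1.178173 = $22,208.55

$22,208.55


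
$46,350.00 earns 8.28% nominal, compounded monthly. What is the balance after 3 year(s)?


Formula: FV = P * (1 + r/m)^(m*t)
Period rate: r/m = 0.0828 / 12 = 0.0069
Total periods: m*t = 12 * 3 = 36
Growth factor: (1 + 0.0069)^36 = 1.280879
FV = $46,350.00 * 1.280879 = $59,368.76

$59,368.76


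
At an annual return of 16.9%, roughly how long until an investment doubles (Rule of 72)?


Formula: Years ≈ 72 / r
Substituting: Years ≈ 72 / 16.9
Years ≈ 4.3

4.3 years


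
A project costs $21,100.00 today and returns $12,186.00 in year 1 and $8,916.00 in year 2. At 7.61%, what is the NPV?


Formula: NPV = C0 + C1/(1+r) + C2/(1+r)^2
Discount C1: $12,186.00 / (1 + 0.0761) = $11,324.23
Discount C2: $8,916.00 / (1 + 0.0761)^2 = $7,699.54
NPV = -$21,100.00 + $11,324.23 + $7,699.54 = -$2,076.23

-$2,076.23


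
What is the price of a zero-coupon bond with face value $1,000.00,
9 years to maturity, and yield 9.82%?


Formula: Price = FV / (1 + r)^n
Substituting: Price = $1,000.00 / (1 + 0.0982)^9
Discount factor: (1.0982)^9 = 2.323448
Price = $1,000.00 / 2.323448 = $430.39

$430.39


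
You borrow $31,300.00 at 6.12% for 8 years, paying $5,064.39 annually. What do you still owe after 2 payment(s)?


Formula: Balance = PV*(1+r)^k - PMT*((1+r)^k - 1)/r
Growth: (1 + 0.0612)^2 = 1.126145
Accumulated factor: ((1+r)^k - 1)/r = 2.0612
Balance = $31,300.00 * 1.126145 - $5,064.39 * 2.0612
Balance = $24,809.63

$24,809.63


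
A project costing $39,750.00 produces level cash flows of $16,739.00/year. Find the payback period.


Formula: Payback = investment / annual cash flow
Substituting: Payback = $39,750.00 / $16,739.00
Payback = 2.3747 years

2.3747 years


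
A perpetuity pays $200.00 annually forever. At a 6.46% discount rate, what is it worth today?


Formula: PV = C / r
Substituting: PV = $200.00 / 0.0646
PV = $3,095.98

$3,095.98


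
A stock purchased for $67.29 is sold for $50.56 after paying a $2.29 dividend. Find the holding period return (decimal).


Formula: HPR = (P1 - P0 + D) / P0
Gain: $50.56 - $67.29 + $2.29 = -$14.44
HPR = -$14.44 / $67.29 = -0.2146

-0.2146


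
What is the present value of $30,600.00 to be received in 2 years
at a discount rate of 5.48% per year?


Formula: PV = FV / (1 + r)^n
Substituting: PV = $30,600.00 / (1 + 0.0548)^2
Discount factor: (1.0548)^2 = 1.112603
PV = $30,600.00 / 1.112603 = $27,503.07

$27,503.07


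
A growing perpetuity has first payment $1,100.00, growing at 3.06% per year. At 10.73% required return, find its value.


Formula: PV = C / (r - g)
Spread: r - g = 0.1073 - 0.0306 = 0.0767
Substituting: PV = $1,100.00 / 0.0767
PV = $14,341.59

$14,341.59


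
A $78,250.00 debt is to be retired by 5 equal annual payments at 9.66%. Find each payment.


Formula: PMT = PV * r / (1 - (1+r)^(-n))
Denominator: 1 - (1 + 0.0966)^(-5) = 0.369393
Numerator: $78,250.00 * 0.0966 = 7558.95
PMT = 7558.95 / 0.369393 = $20,463.17

$20,463.17


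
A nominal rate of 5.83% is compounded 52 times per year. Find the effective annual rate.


Formula: EAR = (1 + r/m)^m - 1
Period rate: r/m = 0.0583 / 52 = 0.001121
Compounding: (1 + 0.001121)^52 = 1.059998
EAR = 1.059998 - 1 = 0.059998

0.059998


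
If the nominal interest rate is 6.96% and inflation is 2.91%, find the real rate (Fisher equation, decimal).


Formula: (1 + r_real) = (1 + r_nom) / (1 + inflation)
Substituting: (1 + r_real) = 1.0696 / 1.0291
(1 + r_real) = 1.039355
r_real = 1.039355 - 1 = 0.039355

0.039355


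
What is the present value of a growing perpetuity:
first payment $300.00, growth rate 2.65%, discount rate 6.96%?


Formula: PV = C / (r - g)
Spread: r - g = 0.0696 - 0.0265 = 0.0431
Substituting: PV = $300.00 / 0.0431
PV = $6,960.56

$6,960.56


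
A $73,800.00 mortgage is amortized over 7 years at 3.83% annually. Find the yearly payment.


Formula: PMT = PV * r / (1 - (1+r)^(-n))
Denominator: 1 - (1 + 0.0383)^(-7) = 0.23133
Numerator: $73,800.00 * 0.0383 = 2826.54
PMT = 2826.54 / 0.23133 = $12,218.66

$12,218.66


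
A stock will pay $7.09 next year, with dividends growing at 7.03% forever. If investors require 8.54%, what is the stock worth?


Formula: P = D1 / (r - g)
Spread: r - g = 0.0854 - 0.0703 = 0.0151
Substituting: P = $7.09 / 0.0151
P = $469.54

$469.54


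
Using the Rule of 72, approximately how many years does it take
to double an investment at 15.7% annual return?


Formula: Years ≈ 72 / r
Substituting: Years ≈ 72 / 15.7
Years ≈ 4.6

4.6 years


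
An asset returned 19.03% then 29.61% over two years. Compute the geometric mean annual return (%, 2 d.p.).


Formula: Geometric mean = ((1+r1)*(1+r2))^(1/2) - 1
Product: (1 + 0.1903) * (1 + 0.2961) = 1.1903 * 1.2961 = 1.542748
Square root: 1.542748^0.5 = 1.242074
Geometric mean = 1.242074 - 1 = 0.242074
As percentage: 24.21%

24.21%


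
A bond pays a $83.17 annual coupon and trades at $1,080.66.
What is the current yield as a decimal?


Formula: Current yield = annual coupon / price
Substituting: CY = $83.17 / $1,080.66
CY = 0.076962

0.076962


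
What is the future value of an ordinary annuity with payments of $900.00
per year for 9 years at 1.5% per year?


Formula: FV = PMT * ((1+r)^n - 1) / r
Growth factor: (1 + 0.015)^9 = 1.14339
Numerator: 1.14339 - 1 = 0.14339
FV = $900.00 * 0.14339 / 0.015 = $8,603.40

$8,603.40


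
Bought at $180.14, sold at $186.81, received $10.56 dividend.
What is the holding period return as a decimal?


Formula: HPR = (P1 - P0 + D) / P0
Gain: $186.81 - $180.14 + $10.56 = $17.23
HPR = $17.23 / $180.14 = 0.0956

0.0956


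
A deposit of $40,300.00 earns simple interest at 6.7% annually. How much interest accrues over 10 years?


Formula: I = P * r * t
Substituting: I = $40,300.00 * 0.067 * 10
Step: I = $40,300.00 * 0.67
I = $27,001.00

$27,001.00


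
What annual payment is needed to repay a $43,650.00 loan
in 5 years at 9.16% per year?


Formula: PMT = PV * r / (1 - (1+r)^(-n))
Denominator: 1 - (1 + 0.0916)^(-5) = 0.354818
Numerator: $43,650.00 * 0.0916 = 3998.34
PMT = 3998.34 / 0.354818 = $11,268.71

$11,268.71


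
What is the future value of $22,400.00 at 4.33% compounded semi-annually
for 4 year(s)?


Formula: FV = P * (1 + r/m)^(m*t)
Period rate: r/m = 0.0433 / 2 = 0.02165
Total periods: m*t = 2 * 4 = 8
Growth factor: (1 + 0.02165)^8 = 1.186908
FV = $22,400.00 * 1.186908 = $26,586.74

$26,586.74


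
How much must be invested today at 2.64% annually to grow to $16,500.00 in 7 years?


Formula: PV = FV / (1 + r)^n
Substituting: PV = $16,500.00 / (1 + 0.0264)^7
Discount factor: (1.0264)^7 = 1.200097
PV = $16,500.00 / 1.200097 = $13,748.88

$13,748.88


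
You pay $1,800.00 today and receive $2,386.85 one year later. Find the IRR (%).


Formula: IRR = C1/C0 - 1
Substituting: IRR = $2,386.85 / $1,800.00 - 1
Ratio: 1.326028 - 1 = 0.326028
IRR = 32.6028%

32.6028%


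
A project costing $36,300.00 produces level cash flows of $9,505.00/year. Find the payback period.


Formula: Payback = investment / annual cash flow
Substituting: Payback = $36,300.00 / $9,505.00
Payback = 3.819 years

3.819 years


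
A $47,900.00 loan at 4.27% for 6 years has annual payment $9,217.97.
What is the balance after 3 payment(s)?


Formula: Balance = PV*(1+r)^k - PMT*((1+r)^k - 1)/r
Growth: (1 + 0.0427)^3 = 1.133648
Accumulated factor: ((1+r)^k - 1)/r = 3.129923
Balance = $47,900.00 * 1.133648 - $9,217.97 * 3.129923
Balance = $25,450.19

$25,450.19


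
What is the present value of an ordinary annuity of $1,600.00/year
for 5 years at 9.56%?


Formula: PV = PMT * (1 - (1+r)^(-n)) / r
Discount factor: (1 + 0.0956)^(-5) = 0.63349
Bracket: 1 - 0.63349 = 0.36651
PV = $1,600.00 * 0.36651 / 0.0956 = $6,134.06

$6,134.06


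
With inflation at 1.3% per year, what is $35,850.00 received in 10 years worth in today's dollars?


Formula: Real value = nominal / (1 + inflation)^years
Price level: (1 + 0.013)^10 = 1.137875
Real value = $35,850.00 / 1.137875 = $31,506.10

$31,506.10


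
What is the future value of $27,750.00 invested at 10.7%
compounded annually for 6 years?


Formula: FV = P * (1 + r)^n
Substituting: FV = $27,750.00 * (1 + 0.107)^6
Growth factor: (1.107)^6 = 1.840288
FV = $27,750.00 * 1.840288 = $51,067.98

$51,067.98


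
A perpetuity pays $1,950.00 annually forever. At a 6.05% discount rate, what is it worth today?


Formula: PV = C / r
Substituting: PV = $1,950.00 / 0.0605
PV = $32,231.40

$32,231.40


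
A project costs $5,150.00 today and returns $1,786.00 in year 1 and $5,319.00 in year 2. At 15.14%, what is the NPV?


Formula: NPV = C0 + C1/(1+r) + C2/(1+r)^2
Discount C1: $1,786.00 / (1 + 0.1514) = $1,551.16
Discount C2: $5,319.00 / (1 + 0.1514)^2 = $4,012.15
NPV = -$5,150.00 + $1,551.16 + $4,012.15 = $413.31

$413.31


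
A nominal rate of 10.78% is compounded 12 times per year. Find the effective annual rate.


Formula: EAR = (1 + r/m)^m - 1
Period rate: r/m = 0.1078 / 12 = 0.008983
Compounding: (1 + 0.008983)^12 = 1.113289
EAR = 1.113289 - 1 = 0.113289

0.113289


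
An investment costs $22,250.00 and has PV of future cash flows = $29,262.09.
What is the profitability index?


Formula: PI = PV(cash flows) / initial investment
Substituting: PI = $29,262.09 / $22,250.00
PI = 1.3152

1.3152


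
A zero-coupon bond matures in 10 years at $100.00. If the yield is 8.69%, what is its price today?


Formula: Price = FV / (1 + r)^n
Substituting: Price = $100.00 / (1 + 0.0869)^10
Discount factor: (1.0869)^10 = 2.30089
Price = $100.00 / 2.30089 = $43.46

$43.46


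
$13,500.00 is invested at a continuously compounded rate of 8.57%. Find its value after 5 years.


Formula: FV = P * e^(r*t)
Exponent: r*t = 0.0857 * 5 = 0.4285
e^(0.4285) = 1.534953
FV = $13,500.00 * 1.534953 = $20,721.87

$20,721.87


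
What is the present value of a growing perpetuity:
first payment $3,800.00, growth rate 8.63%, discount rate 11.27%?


Formula: PV = C / (r - g)
Spread: r - g = 0.1127 - 0.0863 = 0.0264
Substituting: PV = $3,800.00 / 0.0264
PV = $143,939.39

$143,939.39


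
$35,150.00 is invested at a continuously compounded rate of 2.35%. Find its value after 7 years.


Formula: FV = P * e^(r*t)
Exponent: r*t = 0.0235 * 7 = 0.1645
e^(0.1645) = 1.178804
FV = $35,150.00 * 1.178804 = $41,434.95

$41,434.95


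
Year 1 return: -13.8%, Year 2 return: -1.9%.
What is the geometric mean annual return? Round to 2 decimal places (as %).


Formula: Geometric mean = ((1+r1)*(1+r2))^(1/2) - 1
Product: (1 + -0.138) * (1 + -0.019) = 0.862 * 0.981 = 0.845622
Square root: 0.845622^0.5 = 0.919577
Geometric mean = 0.919577 - 1 = -0.080423
As percentage: -8.04%

-8.04%


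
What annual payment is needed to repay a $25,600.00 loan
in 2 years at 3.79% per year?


Formula: PMT = PV * r / (1 - (1+r)^(-n))
Denominator: 1 - (1 + 0.0379)^(-2) = 0.071699
Numerator: $25,600.00 * 0.0379 = 970.24
PMT = 970.24 / 0.071699 = $13,532.19

$13,532.19


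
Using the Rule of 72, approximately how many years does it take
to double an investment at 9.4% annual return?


Formula: Years ≈ 72 / r
Substituting: Years ≈ 72 / 9.4
Years ≈ 7.7

7.7 years


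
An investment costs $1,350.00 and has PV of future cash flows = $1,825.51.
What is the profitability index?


Formula: PI = PV(cash flows) / initial investment
Substituting: PI = $1,825.51 / $1,350.00
PI = 1.3522

1.3522


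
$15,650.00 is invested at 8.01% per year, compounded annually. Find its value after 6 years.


Formula: FV = P * (1 + r)^n
Substituting: FV = $15,650.00 * (1 + 0.0801)^6
Growth factor: (1.0801)^6 = 1.587756
FV = $15,650.00 * 1.587756 = $24,848.38

$24,848.38


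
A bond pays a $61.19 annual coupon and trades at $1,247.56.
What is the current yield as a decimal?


Formula: Current yield = annual coupon / price
Substituting: CY = $61.19 / $1,247.56
CY = 0.049048

0.049048


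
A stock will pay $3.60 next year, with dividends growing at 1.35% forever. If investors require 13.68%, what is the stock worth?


Formula: P = D1 / (r - g)
Spread: r - g = 0.1368 - 0.0135 = 0.1233
Substituting: P = $3.60 / 0.1233
P = $29.20

$29.20


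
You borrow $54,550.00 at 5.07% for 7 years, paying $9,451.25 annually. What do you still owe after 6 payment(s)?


Formula: Balance = PV*(1+r)^k - PMT*((1+r)^k - 1)/r
Growth: (1 + 0.0507)^6 = 1.345465
Accumulated factor: ((1+r)^k - 1)/r = 6.813905
Balance = $54,550.00 * 1.345465 - $9,451.25 * 6.813905
Balance = $8,995.20

$8,995.20


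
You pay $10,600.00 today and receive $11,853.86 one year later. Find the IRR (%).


Formula: IRR = C1/C0 - 1
Substituting: IRR = $11,853.86 / $10,600.00 - 1
Ratio: 1.118289 - 1 = 0.118289
IRR = 11.8289%

11.8289%


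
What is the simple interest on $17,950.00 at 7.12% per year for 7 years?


Formula: I = P * r * t
Substituting: I = $17,950.00 * 0.0712 * 7
Step: I = $17,950.00 * 0.4984
I = $8,946.28

$8,946.28


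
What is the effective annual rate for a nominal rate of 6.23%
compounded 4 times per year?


Formula: EAR = (1 + r/m)^m - 1
Period rate: r/m = 0.0623 / 4 = 0.015575
Compounding: (1 + 0.015575)^4 = 1.063771
EAR = 1.063771 - 1 = 0.063771

0.063771


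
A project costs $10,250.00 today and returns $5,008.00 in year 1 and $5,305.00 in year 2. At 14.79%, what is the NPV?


Formula: NPV = C0 + C1/(1+r) + C2/(1+r)^2
Discount C1: $5,008.00 / (1 + 0.1479) = $4,362.75
Discount C2: $5,305.00 / (1 + 0.1479)^2 = $4,026.03
NPV = -$10,250.00 + $4,362.75 + $4,026.03 = -$1,861.22

-$1,861.22


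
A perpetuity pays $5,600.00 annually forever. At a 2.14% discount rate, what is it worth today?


Formula: PV = C / r
Substituting: PV = $5,600.00 / 0.0214
PV = $261,682.24

$261,682.24


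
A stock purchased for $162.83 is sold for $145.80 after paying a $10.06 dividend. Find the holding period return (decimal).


Formula: HPR = (P1 - P0 + D) / P0
Gain: $145.80 - $162.83 + $10.06 = -$6.97
HPR = -$6.97 / $162.83 = -0.0428

-0.0428


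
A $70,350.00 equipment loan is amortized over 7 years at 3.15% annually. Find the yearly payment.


Formula: PMT = PV * r / (1 - (1+r)^(-n))
Denominator: 1 - (1 + 0.0315)^(-7) = 0.195149
Numerator: $70,350.00 * 0.0315 = 2216.025
PMT = 2216.025 / 0.195149 = $11,355.54

$11,355.54


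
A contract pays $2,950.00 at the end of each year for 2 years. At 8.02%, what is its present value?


Formula: PV = PMT * (1 - (1+r)^(-n)) / r
Discount factor: (1 + 0.0802)^(-2) = 0.857021
Bracket: 1 - 0.857021 = 0.142979
PV = $2,950.00 * 0.142979 / 0.0802 = $5,259.19

$5,259.19


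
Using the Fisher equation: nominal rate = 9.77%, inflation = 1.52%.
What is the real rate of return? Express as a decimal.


Formula: (1 + r_real) = (1 + r_nom) / (1 + inflation)
Substituting: (1 + r_real) = 1.0977 / 1.0152
(1 + r_real) = 1.081265
r_real = 1.081265 - 1 = 0.081265

0.081265


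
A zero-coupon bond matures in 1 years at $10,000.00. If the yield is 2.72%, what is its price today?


Formula: Price = FV / (1 + r)^n
Substituting: Price = $10,000.00 / (1 + 0.0272)^1
Discount factor: (1.0272)^1 = 1.0272
Price = $10,000.00 / 1.0272 = $9,735.20

$9,735.20


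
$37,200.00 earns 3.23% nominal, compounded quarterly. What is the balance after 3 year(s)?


Formula: FV = P * (1 + r/m)^(m*t)
Period rate: r/m = 0.0323 / 4 = 0.008075
Total periods: m*t = 4 * 3 = 12
Growth factor: (1 + 0.008075)^12 = 1.101322
FV = $37,200.00 * 1.101322 = $40,969.16

$40,969.16


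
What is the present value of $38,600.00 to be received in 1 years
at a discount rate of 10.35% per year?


Formula: PV = FV / (1 + r)^n
Substituting: PV = $38,600.00 / (1 + 0.1035)^1
Discount factor: (1.1035)^1 = 1.1035
PV = $38,600.00 / 1.1035 = $34,979.61

$34,979.61


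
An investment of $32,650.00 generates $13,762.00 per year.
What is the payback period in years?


Formula: Payback = investment / annual cash flow
Substituting: Payback = $32,650.00 / $13,762.00
Payback = 2.3725 years

2.3725 years


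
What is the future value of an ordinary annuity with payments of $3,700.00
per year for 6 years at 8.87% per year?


Formula: FV = PMT * ((1+r)^n - 1) / r
Growth factor: (1 + 0.0887)^6 = 1.665135
Numerator: 1.665135 - 1 = 0.665135
FV = $3,700.00 * 0.665135 / 0.0887 = $27,745.19

$27,745.19


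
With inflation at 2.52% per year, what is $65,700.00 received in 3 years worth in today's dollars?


Formula: Real value = nominal / (1 + inflation)^years
Price level: (1 + 0.0252)^3 = 1.077521
Real value = $65,700.00 / 1.077521 = $60,973.28

$60,973.28


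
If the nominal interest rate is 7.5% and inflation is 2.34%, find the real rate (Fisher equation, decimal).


Formula: (1 + r_real) = (1 + r_nom) / (1 + inflation)
Substituting: (1 + r_real) = 1.075 / 1.0234
(1 + r_real) = 1.05042
r_real = 1.05042 - 1 = 0.05042

0.05042


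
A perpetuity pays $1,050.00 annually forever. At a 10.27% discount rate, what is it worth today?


Formula: PV = C / r
Substituting: PV = $1,050.00 / 0.1027
PV = $10,223.95

$10,223.95


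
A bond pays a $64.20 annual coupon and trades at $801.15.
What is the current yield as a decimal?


Formula: Current yield = annual coupon / price
Substituting: CY = $64.20 / $801.15
CY = 0.080135

0.080135


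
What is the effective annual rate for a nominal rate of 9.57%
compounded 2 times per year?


Formula: EAR = (1 + r/m)^m - 1
Period rate: r/m = 0.0957 / 2 = 0.04785
Compounding: (1 + 0.04785)^2 = 1.09799
EAR = 1.09799 - 1 = 0.09799

0.09799


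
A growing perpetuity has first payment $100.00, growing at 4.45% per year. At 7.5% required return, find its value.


Formula: PV = C / (r - g)
Spread: r - g = 0.075 - 0.0445 = 0.0305
Substituting: PV = $100.00 / 0.0305
PV = $3,278.69

$3,278.69


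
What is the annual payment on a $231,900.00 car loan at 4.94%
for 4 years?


Formula: PMT = PV * r / (1 - (1+r)^(-n))
Denominator: 1 - (1 + 0.0494)^(-4) = 0.175414
Numerator: $231,900.00 * 0.0494 = 11455.86
PMT = 11455.86 / 0.175414 = $65,307.42

$65,307.42


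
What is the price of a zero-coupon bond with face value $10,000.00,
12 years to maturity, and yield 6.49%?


Formula: Price = FV / (1 + r)^n
Substituting: Price = $10,000.00 / (1 + 0.0649)^12
Discount factor: (1.0649)^12 = 2.126698
Price = $10,000.00 / 2.126698 = $4,702.12

$4,702.12


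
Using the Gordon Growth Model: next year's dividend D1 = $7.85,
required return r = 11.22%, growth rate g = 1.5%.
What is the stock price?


Formula: P = D1 / (r - g)
Spread: r - g = 0.1122 - 0.015 = 0.0972
Substituting: P = $7.85 / 0.0972
P = $80.76

$80.76


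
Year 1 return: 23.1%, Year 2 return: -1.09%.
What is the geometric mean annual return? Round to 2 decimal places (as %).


Formula: Geometric mean = ((1+r1)*(1+r2))^(1/2) - 1
Product: (1 + 0.231) * (1 + -0.0109) = 1.231 * 0.9891 = 1.217582
Square root: 1.217582^0.5 = 1.103441
Geometric mean = 1.103441 - 1 = 0.103441
As percentage: 10.34%

10.34%


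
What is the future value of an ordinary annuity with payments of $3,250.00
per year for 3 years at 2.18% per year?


Formula: FV = PMT * ((1+r)^n - 1) / r
Growth factor: (1 + 0.0218)^3 = 1.066836
Numerator: 1.066836 - 1 = 0.066836
FV = $3,250.00 * 0.066836 / 0.0218 = $9,964.09

$9,964.09


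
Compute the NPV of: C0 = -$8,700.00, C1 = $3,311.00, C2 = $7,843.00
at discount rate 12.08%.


Formula: NPV = C0 + C1/(1+r) + C2/(1+r)^2
Discount C1: $3,311.00 / (1 + 0.1208) = $2,954.14
Discount C2: $7,843.00 / (1 + 0.1208)^2 = $6,243.47
NPV = -$8,700.00 + $2,954.14 + $6,243.47 = $497.61

$497.61


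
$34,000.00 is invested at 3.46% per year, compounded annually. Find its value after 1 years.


Formula: FV = P * (1 + r)^n
Substituting: FV = $34,000.00 * (1 + 0.0346)^1
Growth factor: (1.0346)^1 = 1.0346
FV = $34,000.00 * 1.0346 = $35,176.40

$35,176.40


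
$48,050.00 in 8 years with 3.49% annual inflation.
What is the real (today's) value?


Formula: Real value = nominal / (1 + inflation)^years
Price level: (1 + 0.0349)^8 = 1.315792
Real value = $48,050.00 / 1.315792 = $36,517.94

$36,517.94


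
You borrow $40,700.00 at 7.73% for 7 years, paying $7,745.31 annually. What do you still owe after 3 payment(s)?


Formula: Balance = PV*(1+r)^k - PMT*((1+r)^k - 1)/r
Growth: (1 + 0.0773)^3 = 1.250288
Accumulated factor: ((1+r)^k - 1)/r = 3.237875
Balance = $40,700.00 * 1.250288 - $7,745.31 * 3.237875
Balance = $25,808.36

$25,808.36


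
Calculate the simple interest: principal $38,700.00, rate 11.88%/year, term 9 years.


Formula: I = P * r * t
Substituting: I = $38,700.00 * 0.1188 * 9
Step: I = $38,700.00 * 1.0692
I = $41,378.04

$41,378.04


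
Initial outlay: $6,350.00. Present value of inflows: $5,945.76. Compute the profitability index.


Formula: PI = PV(cash flows) / initial investment
Substituting: PI = $5,945.76 / $6,350.00
PI = 0.9363

0.9363


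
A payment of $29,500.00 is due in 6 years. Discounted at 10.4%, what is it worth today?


Formula: PV = FV / (1 + r)^n
Substituting: PV = $29,500.00 / (1 + 0.104)^6
Discount factor: (1.104)^6 = 1.810566
PV = $29,500.00 / 1.810566 = $16,293.24

$16,293.24


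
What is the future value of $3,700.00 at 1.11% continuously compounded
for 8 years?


Formula: FV = P * e^(r*t)
Exponent: r*t = 0.0111 * 8 = 0.0888
e^(0.0888) = 1.092862
FV = $3,700.00 * 1.092862 = $4,043.59

$4,043.59


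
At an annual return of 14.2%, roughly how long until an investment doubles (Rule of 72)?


Formula: Years ≈ 72 / r
Substituting: Years ≈ 72 / 14.2
Years ≈ 5.1

5.1 years


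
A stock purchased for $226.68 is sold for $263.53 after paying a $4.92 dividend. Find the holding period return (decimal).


Formula: HPR = (P1 - P0 + D) / P0
Gain: $263.53 - $226.68 + $4.92 = $41.77
HPR = $41.77 / $226.68 = 0.1843

0.1843


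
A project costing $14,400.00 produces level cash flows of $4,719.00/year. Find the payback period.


Formula: Payback = investment / annual cash flow
Substituting: Payback = $14,400.00 / $4,719.00
Payback = 3.0515 years

3.0515 years


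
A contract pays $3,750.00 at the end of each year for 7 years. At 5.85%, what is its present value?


Formula: PV = PMT * (1 - (1+r)^(-n)) / r
Discount factor: (1 + 0.0585)^(-7) = 0.671682
Bracket: 1 - 0.671682 = 0.328318
PV = $3,750.00 * 0.328318 / 0.0585 = $21,046.00

$21,046.00


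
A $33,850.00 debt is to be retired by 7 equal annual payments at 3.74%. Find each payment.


Formula: PMT = PV * r / (1 - (1+r)^(-n))
Denominator: 1 - (1 + 0.0374)^(-7) = 0.22665
Numerator: $33,850.00 * 0.0374 = 1265.99
PMT = 1265.99 / 0.22665 = $5,585.67

$5,585.67


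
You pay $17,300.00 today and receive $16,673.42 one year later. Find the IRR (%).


Formula: IRR = C1/C0 - 1
Substituting: IRR = $16,673.42 / $17,300.00 - 1
Ratio: 0.963782 - 1 = -0.036218
IRR = -3.6218%

-3.6218%


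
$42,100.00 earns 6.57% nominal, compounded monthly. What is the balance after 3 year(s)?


Formula: FV = P * (1 + r/m)^(m*t)
Period rate: r/m = 0.0657 / 12 = 0.005475
Total periods: m*t = 12 * 3 = 36
Growth factor: (1 + 0.005475)^36 = 1.217211
FV = $42,100.00 * 1.217211 = $51,244.59

$51,244.59


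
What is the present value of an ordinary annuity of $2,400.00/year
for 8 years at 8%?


Formula: PV = PMT * (1 - (1+r)^(-n)) / r
Discount factor: (1 + 0.08)^(-8) = 0.540269
Bracket: 1 - 0.540269 = 0.459731
PV = $2,400.00 * 0.459731 / 0.08 = $13,791.93

$13,791.93


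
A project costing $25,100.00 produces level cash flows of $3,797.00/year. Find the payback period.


Formula: Payback = investment / annual cash flow
Substituting: Payback = $25,100.00 / $3,797.00
Payback = 6.6105 years

6.6105 years


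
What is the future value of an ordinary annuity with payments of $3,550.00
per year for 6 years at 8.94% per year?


Formula: FV = PMT * ((1+r)^n - 1) / r
Growth factor: (1 + 0.0894)^6 = 1.671569
Numerator: 1.671569 - 1 = 0.671569
FV = $3,550.00 * 0.671569 / 0.0894 = $26,667.44

$26,667.44


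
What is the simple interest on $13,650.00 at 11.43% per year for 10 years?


Formula: I = P * r * t
Substituting: I = $13,650.00 * 0.1143 * 10
Step: I = $13,650.00 * 1.143
I = $15,601.95

$15,601.95


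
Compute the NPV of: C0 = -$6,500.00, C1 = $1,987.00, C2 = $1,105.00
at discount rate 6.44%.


Formula: NPV = C0 + C1/(1+r) + C2/(1+r)^2
Discount C1: $1,987.00 / (1 + 0.0644) = $1,866.78
Discount C2: $1,105.00 / (1 + 0.0644)^2 = $975.33
NPV = -$6,500.00 + $1,866.78 + $975.33 = -$3,657.89

-$3,657.89


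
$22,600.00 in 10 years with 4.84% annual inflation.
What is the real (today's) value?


Formula: Real value = nominal / (1 + inflation)^years
Price level: (1 + 0.0484)^10 = 1.604243
Real value = $22,600.00 / 1.604243 = $14,087.64

$14,087.64


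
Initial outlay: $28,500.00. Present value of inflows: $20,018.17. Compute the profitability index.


Formula: PI = PV(cash flows) / initial investment
Substituting: PI = $20,018.17 / $28,500.00
PI = 0.7024

0.7024


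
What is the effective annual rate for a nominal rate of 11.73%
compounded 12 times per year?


Formula: EAR = (1 + r/m)^m - 1
Period rate: r/m = 0.1173 / 12 = 0.009775
Compounding: (1 + 0.009775)^12 = 1.123816
EAR = 1.123816 - 1 = 0.123816

0.123816


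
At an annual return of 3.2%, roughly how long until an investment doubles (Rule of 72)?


Formula: Years ≈ 72 / r
Substituting: Years ≈ 72 / 3.2
Years ≈ 22.5

22.5 years


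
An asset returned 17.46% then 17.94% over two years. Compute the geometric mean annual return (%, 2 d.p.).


Formula: Geometric mean = ((1+r1)*(1+r2))^(1/2) - 1
Product: (1 + 0.1746) * (1 + 0.1794) = 1.1746 * 1.1794 = 1.385323
Square root: 1.385323^0.5 = 1.176998
Geometric mean = 1.176998 - 1 = 0.176998
As percentage: 17.70%

17.70%


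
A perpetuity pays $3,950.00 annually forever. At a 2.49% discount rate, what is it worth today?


Formula: PV = C / r
Substituting: PV = $3,950.00 / 0.0249
PV = $158,634.54

$158,634.54


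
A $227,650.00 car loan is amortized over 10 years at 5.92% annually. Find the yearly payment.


Formula: PMT = PV * r / (1 - (1+r)^(-n))
Denominator: 1 - (1 + 0.0592)^(-10) = 0.437373
Numerator: $227,650.00 * 0.0592 = 13476.88
PMT = 13476.88 / 0.437373 = $30,813.22

$30,813.22


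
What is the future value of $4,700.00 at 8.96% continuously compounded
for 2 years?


Formula: FV = P * e^(r*t)
Exponent: r*t = 0.0896 * 2 = 0.1792
e^(0.1792) = 1.19626
FV = $4,700.00 * 1.19626 = $5,622.42

$5,622.42


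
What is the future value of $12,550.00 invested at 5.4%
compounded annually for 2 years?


Formula: FV = P * (1 + r)^n
Substituting: FV = $12,550.00 * (1 + 0.054)^2
Growth factor: (1.054)^2 = 1.110916
FV = $12,550.00 * 1.110916 = $13,942.00

$13,942.00


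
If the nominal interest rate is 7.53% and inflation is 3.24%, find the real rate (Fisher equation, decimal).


Formula: (1 + r_real) = (1 + r_nom) / (1 + inflation)
Substituting: (1 + r_real) = 1.0753 / 1.0324
(1 + r_real) = 1.041554
r_real = 1.041554 - 1 = 0.041554

0.041554


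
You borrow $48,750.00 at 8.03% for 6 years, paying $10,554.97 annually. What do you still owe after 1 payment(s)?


Formula: Balance = PV*(1+r)^k - PMT*((1+r)^k - 1)/r
Growth: (1 + 0.0803)^1 = 1.0803
Accumulated factor: ((1+r)^k - 1)/r = 1.0
Balance = $48,750.00 * 1.0803 - $10,554.97 * 1.0
Balance = $42,109.66

$42,109.66


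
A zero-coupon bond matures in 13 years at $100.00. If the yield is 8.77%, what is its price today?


Formula: Price = FV / (1 + r)^n
Substituting: Price = $100.00 / (1 + 0.0877)^13
Discount factor: (1.0877)^13 = 2.982762
Price = $100.00 / 2.982762 = $33.53

$33.53


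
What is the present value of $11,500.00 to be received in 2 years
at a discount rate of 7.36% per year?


Formula: PV = FV / (1 + r)^n
Substituting: PV = $11,500.00 / (1 + 0.0736)^2
Discount factor: (1.0736)^2 = 1.152617
PV = $11,500.00 / 1.152617 = $9,977.30

$9,977.30


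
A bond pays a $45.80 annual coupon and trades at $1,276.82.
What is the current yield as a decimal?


Formula: Current yield = annual coupon / price
Substituting: CY = $45.80 / $1,276.82
CY = 0.03587

0.03587


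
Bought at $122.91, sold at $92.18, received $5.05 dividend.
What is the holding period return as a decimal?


Formula: HPR = (P1 - P0 + D) / P0
Gain: $92.18 - $122.91 + $5.05 = -$25.68
HPR = -$25.68 / $122.91 = -0.2089

-0.2089


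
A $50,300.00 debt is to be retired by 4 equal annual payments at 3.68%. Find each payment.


Formula: PMT = PV * r / (1 - (1+r)^(-n))
Denominator: 1 - (1 + 0.0368)^(-4) = 0.134594
Numerator: $50,300.00 * 0.0368 = 1851.04
PMT = 1851.04 / 0.134594 = $13,752.80

$13,752.80


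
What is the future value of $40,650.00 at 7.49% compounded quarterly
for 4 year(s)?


Formula: FV = P * (1 + r/m)^(m*t)
Period rate: r/m = 0.0749 / 4 = 0.018725
Total periods: m*t = 4 * 4 = 16
Growth factor: (1 + 0.018725)^16 = 1.345586
FV = $40,650.00 * 1.345586 = $54,698.07

$54,698.07


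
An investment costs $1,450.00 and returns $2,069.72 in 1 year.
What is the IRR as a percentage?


Formula: IRR = C1/C0 - 1
Substituting: IRR = $2,069.72 / $1,450.00 - 1
Ratio: 1.427393 - 1 = 0.427393
IRR = 42.7393%

42.7393%


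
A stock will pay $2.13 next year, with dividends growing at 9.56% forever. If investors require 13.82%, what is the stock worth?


Formula: P = D1 / (r - g)
Spread: r - g = 0.1382 - 0.0956 = 0.0426
Substituting: P = $2.13 / 0.0426
P = $50.00

$50.00


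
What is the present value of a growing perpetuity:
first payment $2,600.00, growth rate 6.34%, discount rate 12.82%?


Formula: PV = C / (r - g)
Spread: r - g = 0.1282 - 0.0634 = 0.0648
Substituting: PV = $2,600.00 / 0.0648
PV = $40,123.46

$40,123.46


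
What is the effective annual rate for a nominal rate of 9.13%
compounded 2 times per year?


Formula: EAR = (1 + r/m)^m - 1
Period rate: r/m = 0.0913 / 2 = 0.04565
Compounding: (1 + 0.04565)^2 = 1.093384
EAR = 1.093384 - 1 = 0.093384

0.093384


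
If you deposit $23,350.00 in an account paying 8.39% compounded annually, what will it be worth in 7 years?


Formula: FV = P * (1 + r)^n
Substituting: FV = $23,350.00 * (1 + 0.0839)^7
Growth factor: (1.0839)^7 = 1.757618
FV = $23,350.00 * 1.757618 = $41,040.38

$41,040.38


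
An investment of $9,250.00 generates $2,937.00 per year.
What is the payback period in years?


Formula: Payback = investment / annual cash flow
Substituting: Payback = $9,250.00 / $2,937.00
Payback = 3.1495 years

3.1495 years


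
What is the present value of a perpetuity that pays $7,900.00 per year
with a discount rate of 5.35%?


Formula: PV = C / r
Substituting: PV = $7,900.00 / 0.0535
PV = $147,663.55

$147,663.55


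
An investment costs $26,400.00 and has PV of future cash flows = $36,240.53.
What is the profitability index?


Formula: PI = PV(cash flows) / initial investment
Substituting: PI = $36,240.53 / $26,400.00
PI = 1.3727

1.3727


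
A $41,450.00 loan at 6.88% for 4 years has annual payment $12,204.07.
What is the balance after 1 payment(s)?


Formula: Balance = PV*(1+r)^k - PMT*((1+r)^k - 1)/r
Growth: (1 + 0.0688)^1 = 1.0688
Accumulated factor: ((1+r)^k - 1)/r = 1.0
Balance = $41,450.00 * 1.0688 - $12,204.07 * 1.0
Balance = $32,097.69

$32,097.69
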